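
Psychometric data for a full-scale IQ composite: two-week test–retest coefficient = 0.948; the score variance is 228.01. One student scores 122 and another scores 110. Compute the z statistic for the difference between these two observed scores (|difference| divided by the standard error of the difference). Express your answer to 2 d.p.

SD = √228.01 ≃ 15.1000
The standard error of measurement is 15.1000×√(1 − 0.9480) ≃ 15.1000×0.2280 ≃ 3.4433.
SE_diff = SEM × √2 ≃ 3.4433 × 1.4142 ≃ 4.8696
z = 12 / 4.8696 ≃ 2.4643

2.46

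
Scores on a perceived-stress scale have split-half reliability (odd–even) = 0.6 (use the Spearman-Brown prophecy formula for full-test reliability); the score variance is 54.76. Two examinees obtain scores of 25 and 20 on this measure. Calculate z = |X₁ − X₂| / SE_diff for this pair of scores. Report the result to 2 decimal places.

σ = 54.76^(1/2) = 7.400
r_full = 2·0.6 / (1 + 0.6) ≈ 0.750
The standard error of measurement is 7.400*√(1 − 0.750) ≈ 7.400*0.500 ≈ 3.700.
Standard error of the difference = 3.700·√2 ≈ 5.233
z = 5 / 5.233 ≈ 0.956

0.96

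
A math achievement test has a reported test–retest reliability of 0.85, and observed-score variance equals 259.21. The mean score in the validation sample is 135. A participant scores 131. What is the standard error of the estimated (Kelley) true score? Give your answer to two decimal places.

SD = √259.21 = 16.100
SE_est = 16.100·√[r(1 − r)] ≈ 5.749

5.75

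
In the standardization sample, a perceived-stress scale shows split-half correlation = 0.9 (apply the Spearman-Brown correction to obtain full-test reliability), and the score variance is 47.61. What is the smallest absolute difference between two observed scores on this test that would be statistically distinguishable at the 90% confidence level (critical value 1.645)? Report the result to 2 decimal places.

SD = √47.61 = 6.900
Spearman-Brown: r = 2(0.9) / (1 + 0.9) = 1.800 / 1.900 ≈ 0.947
SEM = 6.900·√(1 − 0.947) ≈ 1.583
Standard error of the difference = 1.583·√2 ≈ 2.239
Smallest detectable difference = 1.645·2.239 ≈ 3.683

3.68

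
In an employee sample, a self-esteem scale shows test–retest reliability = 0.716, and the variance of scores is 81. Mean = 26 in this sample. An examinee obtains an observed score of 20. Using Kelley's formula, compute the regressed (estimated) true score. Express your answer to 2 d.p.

21.70

T̂ = r·X + (1 − r)·M = 0.716×20 + 0.284×26 = 14.320 + 7.384 ≈ 21.704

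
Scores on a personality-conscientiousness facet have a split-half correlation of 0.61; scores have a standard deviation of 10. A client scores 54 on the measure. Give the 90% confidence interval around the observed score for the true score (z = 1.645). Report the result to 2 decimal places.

r_full = 2·0.61 / (1 + 0.61) ≃ 0.75776
SEM = 10.00000 * √(1 − 0.75776) = 10.00000 * √0.24224 ≃ 10.00000 * 0.49217 ≃ 4.92175
Margin = 1.645 * 4.92175 ≃ 8.09628
90% CI: 54 ± 8.09628 = [45.90372, 62.09628]

[45.90, 62.10]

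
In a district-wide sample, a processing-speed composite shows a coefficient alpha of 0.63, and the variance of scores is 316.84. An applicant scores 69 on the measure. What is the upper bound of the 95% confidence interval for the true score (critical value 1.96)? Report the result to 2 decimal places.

90.22

SD = √316.84 ≈ 17.8000
SEM = 17.8000 · √(1 − 0.6300) = 17.8000 · √0.3700 ≈ 17.8000 · 0.6083 ≈ 10.8273
Half-width = 1.96·10.8273 ≈ 21.2215
Upper limit = 69 + 21.2215 ≈ 90.2215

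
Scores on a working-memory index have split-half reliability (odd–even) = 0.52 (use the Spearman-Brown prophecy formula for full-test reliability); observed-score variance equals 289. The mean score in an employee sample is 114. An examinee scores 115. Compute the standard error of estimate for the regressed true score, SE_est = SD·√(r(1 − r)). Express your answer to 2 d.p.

7.90

SD = √289 ≈ 17.0000
Full-length reliability (Spearman-Brown) = 2(0.52)/(1+0.52) ≈ 0.6842
SE_est = 17.0000*√(0.6842*0.3158) ≈ 7.9021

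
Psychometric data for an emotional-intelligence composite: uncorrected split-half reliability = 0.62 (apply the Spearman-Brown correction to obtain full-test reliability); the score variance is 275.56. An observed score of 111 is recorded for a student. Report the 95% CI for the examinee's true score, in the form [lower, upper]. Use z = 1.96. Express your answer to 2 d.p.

SD = √275.56 ≈ 16.600
r_full = 2·0.62 / (1 + 0.62) ≈ 0.765
SEM = 16.600·√(1 − 0.765) ≈ 8.040
Margin = 1.96 · 8.040 ≈ 15.758
95% CI: 111 ± 15.758 = [95.242, 126.758]

[95.24, 126.76]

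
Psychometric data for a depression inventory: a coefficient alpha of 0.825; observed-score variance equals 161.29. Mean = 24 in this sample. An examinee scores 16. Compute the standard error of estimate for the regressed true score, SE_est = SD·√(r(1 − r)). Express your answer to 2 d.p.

4.83

SD = √161.29 = 12.700
SE_est = 12.700·√[r(1 − r)] ≈ 4.826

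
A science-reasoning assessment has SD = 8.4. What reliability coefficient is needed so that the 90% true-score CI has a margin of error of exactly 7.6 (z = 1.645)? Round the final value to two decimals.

SEM needed = half-width / z = 7.6/1.645 ≈ 4.620
r = 1 − (4.620/8.4)² ≈ 1 − 0.303 ≈ 0.697

0.70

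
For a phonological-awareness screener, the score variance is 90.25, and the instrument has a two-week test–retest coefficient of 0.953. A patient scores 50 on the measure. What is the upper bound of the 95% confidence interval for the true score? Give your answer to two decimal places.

σ = 90.25^(1/2) = 9.500
The standard error of measurement is 9.500·√(1 − 0.953) ≈ 9.500·0.217 ≈ 2.060.
1.96 · SEM ≈ 4.037
Upper bound: 50 + 4.037 = 54.037

54.04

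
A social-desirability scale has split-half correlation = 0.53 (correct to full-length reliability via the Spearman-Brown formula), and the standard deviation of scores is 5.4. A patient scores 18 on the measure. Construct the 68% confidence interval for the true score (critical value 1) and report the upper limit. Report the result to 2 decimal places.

20.99

Full-length reliability (Spearman-Brown) = 2(0.53)/(1+0.53) ≈ 0.69281
SEM = 5.40000 · √(1 − 0.69281) = 5.40000 · √0.30719 ≈ 5.40000 · 0.55425 ≈ 2.99293
Margin = 1 · 2.99293 ≈ 2.99293
Upper bound: 18 + 2.99293 = 20.99293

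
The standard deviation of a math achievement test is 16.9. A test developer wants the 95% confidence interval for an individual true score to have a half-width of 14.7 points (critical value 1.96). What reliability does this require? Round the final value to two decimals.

SEM needed = half-width / z = 14.7/1.96 ≈ 7.500
r = 1 − (SEM / SD)² = 1 − (7.500 / 16.9)² ≈ 1 − 0.197 ≈ 0.803

0.80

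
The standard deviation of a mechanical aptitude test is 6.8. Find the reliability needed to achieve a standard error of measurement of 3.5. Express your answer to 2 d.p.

0.74

r = 1 − (3.5000/6.8)² ≈ 1 − 0.2649 ≈ 0.7351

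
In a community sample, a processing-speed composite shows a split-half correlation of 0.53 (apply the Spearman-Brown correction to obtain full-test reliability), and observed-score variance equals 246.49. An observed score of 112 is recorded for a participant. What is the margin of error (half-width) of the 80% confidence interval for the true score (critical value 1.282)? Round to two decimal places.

σ = 246.49^(1/2) = 15.700
Spearman-Brown: r = 2(0.53) / (1 + 0.53) = 1.060 / 1.530 ≈ 0.693
The standard error of measurement is 15.700*√(1 − 0.693) ≈ 15.700*0.554 ≈ 8.702.
Half-width = 1.282*8.702 ≈ 11.156

11.16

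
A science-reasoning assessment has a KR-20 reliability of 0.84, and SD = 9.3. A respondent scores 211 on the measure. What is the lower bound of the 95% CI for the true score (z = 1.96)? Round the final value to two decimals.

203.71

SEM = 9.30000*√(1 − 0.84000) ≈ 3.72000
Half-width = 1.96*3.72000 ≈ 7.29120
Lower bound: 211 − 7.29120 = 203.70880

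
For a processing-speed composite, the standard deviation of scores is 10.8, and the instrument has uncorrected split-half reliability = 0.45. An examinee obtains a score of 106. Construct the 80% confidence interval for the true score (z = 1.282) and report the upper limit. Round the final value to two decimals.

Spearman-Brown: r = 2(0.45) / (1 + 0.45) = 0.900 / 1.450 ≈ 0.621
SEM = 10.800 × √(1 − 0.621) = 10.800 × √0.379 ≈ 10.800 × 0.616 ≈ 6.652
Margin = 1.282 × 6.652 ≈ 8.527
Upper limit = 106 + 8.527 ≈ 114.527

114.53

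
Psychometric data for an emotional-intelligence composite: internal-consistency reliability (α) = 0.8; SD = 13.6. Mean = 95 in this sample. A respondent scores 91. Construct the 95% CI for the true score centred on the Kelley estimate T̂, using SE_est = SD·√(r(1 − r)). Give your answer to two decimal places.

[81.14, 102.46]

Estimated true score = 0.800*91 + (1 − 0.800)*95 ≈ 91.800
SE_est = SD * √(r(1 − r)) = 13.600 * √0.160 ≈ 13.600 * 0.400 ≈ 5.440
95% CI: 91.800 ± 10.662 ≈ (81.138, 102.462)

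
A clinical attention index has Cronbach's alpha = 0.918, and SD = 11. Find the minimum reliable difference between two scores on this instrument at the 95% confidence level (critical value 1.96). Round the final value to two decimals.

SEM = 11.000 * √(1 − 0.918) = 11.000 * √0.082 ≈ 11.000 * 0.286 ≈ 3.150
SE_diff = √2 * SEM ≈ 4.455
Minimum reliable difference = 1.96 * SE_diff ≈ 1.96 * 4.455 ≈ 8.731

8.73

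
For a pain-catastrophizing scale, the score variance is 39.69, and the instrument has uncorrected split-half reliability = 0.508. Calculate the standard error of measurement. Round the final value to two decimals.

σ = 39.69^(1/2) = 6.3000
Full-length reliability (Spearman-Brown) = 2(0.508)/(1+0.508) ≈ 0.6737
SEM = 6.3000*√(1 − 0.6737) ≈ 3.5985

3.60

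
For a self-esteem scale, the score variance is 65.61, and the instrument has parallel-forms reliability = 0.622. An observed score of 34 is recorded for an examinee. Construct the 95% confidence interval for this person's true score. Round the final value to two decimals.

σ = 65.61^(1/2) = 8.10000
The standard error of measurement is 8.10000×√(1 − 0.62200) ≃ 8.10000×0.61482 ≃ 4.98002.
1.96 × SEM ≃ 9.76084
95% CI: 34 ± 9.76084 = [24.23916, 43.76084]

[24.24, 43.76]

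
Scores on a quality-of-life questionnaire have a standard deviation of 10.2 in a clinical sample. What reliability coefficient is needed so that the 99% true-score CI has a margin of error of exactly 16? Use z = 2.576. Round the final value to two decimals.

0.63

SEM needed = half-width / z = 16/2.576 ≈ 6.2112
r = 1 − (6.2112/10.2)² ≈ 1 − 0.3708 ≈ 0.6292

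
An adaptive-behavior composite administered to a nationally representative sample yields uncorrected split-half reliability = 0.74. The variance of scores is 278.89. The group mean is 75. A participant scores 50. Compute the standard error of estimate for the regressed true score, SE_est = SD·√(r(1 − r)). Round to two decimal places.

5.95

SD = √278.89 = 16.700
r_full = 2·0.74 / (1 + 0.74) ≈ 0.851
SE_est = 16.700·√[r(1 − r)] ≈ 5.954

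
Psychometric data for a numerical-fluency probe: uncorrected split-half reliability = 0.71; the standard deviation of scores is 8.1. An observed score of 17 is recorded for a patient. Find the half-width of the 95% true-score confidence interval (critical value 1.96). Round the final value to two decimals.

6.54

Spearman-Brown: r = 2(0.71) / (1 + 0.71) = 1.420 / 1.710 ≈ 0.830
SEM = 8.100 * √(1 − 0.830) = 8.100 * √0.170 ≈ 8.100 * 0.412 ≈ 3.336
Margin = 1.96 * 3.336 ≈ 6.538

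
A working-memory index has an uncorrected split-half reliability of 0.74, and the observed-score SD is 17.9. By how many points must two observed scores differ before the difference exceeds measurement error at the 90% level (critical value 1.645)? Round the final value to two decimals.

Full-length reliability (Spearman-Brown) = 2(0.74)/(1+0.74) ≈ 0.8506
SEM = 17.9000 × √(1 − 0.8506) = 17.9000 × √0.1494 ≈ 17.9000 × 0.3866 ≈ 6.9193
Standard error of the difference = 6.9193·√2 ≈ 9.7854
Smallest detectable difference = 1.645×9.7854 ≈ 16.0970

16.10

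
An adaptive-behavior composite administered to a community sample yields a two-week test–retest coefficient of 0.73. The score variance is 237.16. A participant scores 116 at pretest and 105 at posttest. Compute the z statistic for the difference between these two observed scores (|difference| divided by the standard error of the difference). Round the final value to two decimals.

σ = 237.16^(1/2) = 15.400
The standard error of measurement is 15.400×√(1 − 0.730) ≈ 15.400×0.520 ≈ 8.002.
SE_diff = SEM × √2 ≈ 8.002 × 1.414 ≈ 11.317
z = |116 − 105| / 11.317 = 11 / 11.317 ≈ 0.972

0.97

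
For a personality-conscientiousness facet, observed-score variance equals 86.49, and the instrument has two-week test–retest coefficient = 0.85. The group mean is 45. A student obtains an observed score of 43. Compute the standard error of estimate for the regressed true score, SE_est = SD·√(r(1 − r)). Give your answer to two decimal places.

SD = √86.49 = 9.3000
SE_est = SD * √(r(1 − r)) = 9.3000 * √0.1275 ≈ 9.3000 * 0.3571 ≈ 3.3208

3.32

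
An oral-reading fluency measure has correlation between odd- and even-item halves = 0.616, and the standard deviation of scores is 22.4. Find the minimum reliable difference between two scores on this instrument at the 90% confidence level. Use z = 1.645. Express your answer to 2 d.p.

25.40

Spearman-Brown: r = 2(0.616) / (1 + 0.616) = 1.2320 / 1.6160 ≈ 0.7624
SEM = 22.4000 * √(1 − 0.7624) = 22.4000 * √0.2376 ≈ 22.4000 * 0.4875 ≈ 10.9193
SE_diff = SEM * √2 ≈ 10.9193 * 1.4142 ≈ 15.4422
Minimum reliable difference = 1.645 * SE_diff ≈ 1.645 * 15.4422 ≈ 25.4023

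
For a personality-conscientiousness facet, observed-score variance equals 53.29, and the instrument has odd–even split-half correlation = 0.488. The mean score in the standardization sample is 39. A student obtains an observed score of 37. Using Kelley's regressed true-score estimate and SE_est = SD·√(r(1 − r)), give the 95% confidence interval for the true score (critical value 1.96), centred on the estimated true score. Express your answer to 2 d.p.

[30.89, 44.49]

SD = √53.29 = 7.3000
r_full = 2·0.488 / (1 + 0.488) ≈ 0.6559
T̂ = r·X + (1 − r)·M = 0.6559×37 + 0.3441×39 ≈ 24.2688 + 13.4194 ≈ 37.6882
SE_est = SD × √(r(1 − r)) = 7.3000 × √0.2257 ≈ 7.3000 × 0.4751 ≈ 3.4680
CI = 37.6882 ± 1.96 × 3.4680 → [30.8909, 44.4855]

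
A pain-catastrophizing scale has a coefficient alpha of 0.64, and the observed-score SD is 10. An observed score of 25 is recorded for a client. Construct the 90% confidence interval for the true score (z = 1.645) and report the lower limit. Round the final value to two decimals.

15.13

The standard error of measurement is 10.0000*√(1 − 0.6400) ≃ 10.0000*0.6000 ≃ 6.0000.
1.645 * SEM ≃ 9.8700
Lower bound: 25 − 9.8700 = 15.1300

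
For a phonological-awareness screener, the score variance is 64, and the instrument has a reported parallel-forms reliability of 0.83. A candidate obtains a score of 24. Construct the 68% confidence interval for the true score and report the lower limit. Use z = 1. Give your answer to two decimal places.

20.70

SD = √64 ≈ 8.00000
SEM = 8.00000 × √(1 − 0.83000) = 8.00000 × √0.17000 ≈ 8.00000 × 0.41231 ≈ 3.29848
Margin = 1 × 3.29848 ≈ 3.29848
Lower limit = 24 − 3.29848 ≈ 20.70152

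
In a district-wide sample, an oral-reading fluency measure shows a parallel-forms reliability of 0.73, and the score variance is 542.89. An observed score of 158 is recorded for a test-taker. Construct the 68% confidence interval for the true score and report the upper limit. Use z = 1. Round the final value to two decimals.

SD = √542.89 = 23.3000
The standard error of measurement is 23.3000×√(1 − 0.7300) ≃ 23.3000×0.5196 ≃ 12.1070.
1 × SEM ≃ 12.1070
Upper limit = 158 + 12.1070 ≃ 170.1070

170.11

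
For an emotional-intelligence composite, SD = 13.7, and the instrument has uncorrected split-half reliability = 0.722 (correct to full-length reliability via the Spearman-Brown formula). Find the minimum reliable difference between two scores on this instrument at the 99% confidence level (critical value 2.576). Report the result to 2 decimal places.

Spearman-Brown: r = 2(0.722) / (1 + 0.722) = 1.444 / 1.722 ≃ 0.839
The standard error of measurement is 13.700*√(1 − 0.839) ≃ 13.700*0.402 ≃ 5.505.
Standard error of the difference = 5.505·√2 ≃ 7.785
Minimum reliable difference = 2.576 * SE_diff ≃ 2.576 * 7.785 ≃ 20.053

20.05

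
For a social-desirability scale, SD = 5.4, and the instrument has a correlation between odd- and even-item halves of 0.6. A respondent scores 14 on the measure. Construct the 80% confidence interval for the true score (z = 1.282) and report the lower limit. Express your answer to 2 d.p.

10.54

Spearman-Brown: r = 2(0.6) / (1 + 0.6) = 1.20000 / 1.60000 ≈ 0.75000
SEM = 5.40000×√(1 − 0.75000) ≈ 2.70000
1.282 × SEM ≈ 3.46140
Lower limit = 14 − 3.46140 ≈ 10.53860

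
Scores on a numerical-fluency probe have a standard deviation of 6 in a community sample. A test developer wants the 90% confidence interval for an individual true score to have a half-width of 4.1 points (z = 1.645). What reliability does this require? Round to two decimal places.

0.83

SEM needed = half-width / z = 4.1/1.645 ≈ 2.49240
r = 1 − (SEM / SD)² = 1 − (2.49240 / 6)² ≈ 1 − 0.17256 ≈ 0.82744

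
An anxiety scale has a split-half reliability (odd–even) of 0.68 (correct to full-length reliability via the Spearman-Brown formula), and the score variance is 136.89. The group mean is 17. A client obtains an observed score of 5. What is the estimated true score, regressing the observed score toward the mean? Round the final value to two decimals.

Spearman-Brown: r = 2(0.68) / (1 + 0.68) = 1.360 / 1.680 ≃ 0.810
Estimated true score = 0.810×5 + (1 − 0.810)×17 ≃ 7.286

7.29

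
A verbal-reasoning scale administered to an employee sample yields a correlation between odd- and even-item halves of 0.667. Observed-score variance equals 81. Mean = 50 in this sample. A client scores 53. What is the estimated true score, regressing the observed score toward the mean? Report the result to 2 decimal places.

r_full = 2·0.667 / (1 + 0.667) ≃ 0.80024
T̂ = 0.80024(53) + 0.19976(50) ≃ 52.40072

52.40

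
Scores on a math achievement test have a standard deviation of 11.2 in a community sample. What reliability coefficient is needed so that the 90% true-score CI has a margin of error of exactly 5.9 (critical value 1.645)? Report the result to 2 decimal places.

Required SEM = 5.9 / 1.645 ≈ 3.587
r = 1 − (3.587/11.2)² ≈ 1 − 0.103 ≈ 0.897

0.90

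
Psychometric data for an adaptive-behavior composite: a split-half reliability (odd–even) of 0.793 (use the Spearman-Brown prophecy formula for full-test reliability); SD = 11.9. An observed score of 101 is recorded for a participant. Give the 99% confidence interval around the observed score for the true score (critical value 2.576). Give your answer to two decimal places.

[90.58, 111.42]

Spearman-Brown: r = 2(0.793) / (1 + 0.793) = 1.586 / 1.793 ≃ 0.885
SEM = 11.900 * √(1 − 0.885) = 11.900 * √0.115 ≃ 11.900 * 0.340 ≃ 4.043
Half-width = 2.576*4.043 ≃ 10.416
CI = 101 ± 10.416 → [90.584, 111.416]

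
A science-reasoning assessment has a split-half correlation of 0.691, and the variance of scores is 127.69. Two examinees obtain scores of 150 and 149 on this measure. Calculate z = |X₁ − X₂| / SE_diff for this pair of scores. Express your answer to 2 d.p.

SD = √127.69 = 11.3000
Spearman-Brown: r = 2(0.691) / (1 + 0.691) = 1.3820 / 1.6910 ≈ 0.8173
SEM = 11.3000 × √(1 − 0.8173) = 11.3000 × √0.1827 ≈ 11.3000 × 0.4275 ≈ 4.8304
SE_diff = SEM × √2 ≈ 4.8304 × 1.4142 ≈ 6.8313
z = |150 − 149| / 6.8313 = 1 / 6.8313 ≈ 0.1464

0.15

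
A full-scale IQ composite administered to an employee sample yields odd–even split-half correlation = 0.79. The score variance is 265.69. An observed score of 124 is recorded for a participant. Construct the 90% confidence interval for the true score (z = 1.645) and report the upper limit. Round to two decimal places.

133.18

σ = 265.69^(1/2) = 16.3000
r_full = 2·0.79 / (1 + 0.79) ≃ 0.8827
SEM = 16.3000 · √(1 − 0.8827) = 16.3000 · √0.1173 ≃ 16.3000 · 0.3425 ≃ 5.5830
Margin = 1.645 · 5.5830 ≃ 9.1841
Upper bound: 124 + 9.1841 = 133.1841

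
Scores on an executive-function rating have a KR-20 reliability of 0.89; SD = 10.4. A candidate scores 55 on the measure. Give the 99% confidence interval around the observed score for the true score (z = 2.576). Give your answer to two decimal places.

[46.11, 63.89]

The standard error of measurement is 10.4000×√(1 − 0.8900) ≃ 10.4000×0.3317 ≃ 3.4493.
2.576 × SEM ≃ 8.8854
CI = 55 ± 8.8854 → [46.1146, 63.8854]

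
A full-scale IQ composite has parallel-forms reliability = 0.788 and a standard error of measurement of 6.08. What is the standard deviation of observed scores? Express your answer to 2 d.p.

13.20

SD = 6.08 / √(1 − 0.788) ≃ 13.20492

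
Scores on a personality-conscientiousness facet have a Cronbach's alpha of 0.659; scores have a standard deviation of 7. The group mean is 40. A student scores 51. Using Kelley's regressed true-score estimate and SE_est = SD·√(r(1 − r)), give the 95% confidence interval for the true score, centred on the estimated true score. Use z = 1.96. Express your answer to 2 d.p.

Estimated true score = 0.6590×51 + (1 − 0.6590)×40 ≈ 47.2490
SE_est = SD × √(r(1 − r)) = 7.0000 × √0.2247 ≈ 7.0000 × 0.4740 ≈ 3.3183
95% CI: 47.2490 ± 6.5039 ≈ (40.7451, 53.7529)

[40.75, 53.75]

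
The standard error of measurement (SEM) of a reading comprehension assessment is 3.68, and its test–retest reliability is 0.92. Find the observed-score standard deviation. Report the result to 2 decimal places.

σ = SEM·(1 − r)^(−1/2) ≃ 3.68×3.536 ≃ 13.011

13.01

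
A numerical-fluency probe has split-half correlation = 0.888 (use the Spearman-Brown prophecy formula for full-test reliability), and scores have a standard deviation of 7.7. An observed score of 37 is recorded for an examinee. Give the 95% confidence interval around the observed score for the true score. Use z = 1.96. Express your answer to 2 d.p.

[33.32, 40.68]

Full-length reliability (Spearman-Brown) = 2(0.888)/(1+0.888) ≃ 0.9407
The standard error of measurement is 7.7000*√(1 − 0.9407) ≃ 7.7000*0.2436 ≃ 1.8754.
Margin = 1.96 * 1.8754 ≃ 3.6758
95% CI: 37 ± 3.6758 = [33.3242, 40.6758]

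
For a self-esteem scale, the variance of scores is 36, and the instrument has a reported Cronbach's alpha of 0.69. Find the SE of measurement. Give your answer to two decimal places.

3.34

SD = √36 ≈ 6.000
SEM = 6.000 * √(1 − 0.690) = 6.000 * √0.310 ≈ 6.000 * 0.557 ≈ 3.341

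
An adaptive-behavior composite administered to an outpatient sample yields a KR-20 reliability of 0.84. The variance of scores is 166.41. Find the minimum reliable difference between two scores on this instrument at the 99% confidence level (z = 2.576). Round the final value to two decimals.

18.80

SD = √166.41 = 12.900
SEM = 12.900×√(1 − 0.840) ≈ 5.160
Standard error of the difference = 5.160·√2 ≈ 7.297
Minimum reliable difference = 2.576 × SE_diff ≈ 2.576 × 7.297 ≈ 18.798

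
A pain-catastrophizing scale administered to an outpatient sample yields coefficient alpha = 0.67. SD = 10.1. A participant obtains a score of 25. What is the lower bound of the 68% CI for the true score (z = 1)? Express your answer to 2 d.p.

SEM = 10.1000 × √(1 − 0.6700) = 10.1000 × √0.3300 ≈ 10.1000 × 0.5745 ≈ 5.8020
Margin = 1 × 5.8020 ≈ 5.8020
Lower bound: 25 − 5.8020 = 19.1980

19.20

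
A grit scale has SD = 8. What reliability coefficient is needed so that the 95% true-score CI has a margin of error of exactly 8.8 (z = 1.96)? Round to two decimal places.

0.69

SEM needed = half-width / z = 8.8/1.96 ≈ 4.490
r = 1 − (SEM / SD)² = 1 − (4.490 / 8)² ≈ 1 − 0.315 ≈ 0.685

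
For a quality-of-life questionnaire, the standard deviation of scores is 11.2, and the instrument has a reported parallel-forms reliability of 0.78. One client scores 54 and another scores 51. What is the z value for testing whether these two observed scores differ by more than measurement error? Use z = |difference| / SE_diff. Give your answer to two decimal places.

SEM = 11.20000 · √(1 − 0.78000) = 11.20000 · √0.22000 ≈ 11.20000 · 0.46904 ≈ 5.25327
SE_diff = √2 · SEM ≈ 7.42924
z = |54 − 51| / 7.42924 = 3 / 7.42924 ≈ 0.40381

0.40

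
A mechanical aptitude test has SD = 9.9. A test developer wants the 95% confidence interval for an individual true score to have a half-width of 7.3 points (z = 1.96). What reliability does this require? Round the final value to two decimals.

0.86

Required SEM = 7.3 / 1.96 ≃ 3.7245
Required reliability = 1 − (SEM/SD)² = 1 − 0.1415 ≃ 0.8585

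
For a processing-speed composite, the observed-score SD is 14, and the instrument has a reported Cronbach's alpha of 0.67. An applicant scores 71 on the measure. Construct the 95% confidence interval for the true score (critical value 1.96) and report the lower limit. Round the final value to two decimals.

SEM = 14.0000 * √(1 − 0.6700) = 14.0000 * √0.3300 ≃ 14.0000 * 0.5745 ≃ 8.0424
Half-width = 1.96*8.0424 ≃ 15.7631
Lower bound: 71 − 15.7631 = 55.2369

55.24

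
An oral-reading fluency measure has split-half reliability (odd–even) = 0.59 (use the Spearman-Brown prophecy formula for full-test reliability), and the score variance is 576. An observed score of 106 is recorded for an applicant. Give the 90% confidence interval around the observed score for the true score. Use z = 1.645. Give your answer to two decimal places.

SD = √576 ≈ 24.0000
r_full = 2·0.59 / (1 + 0.59) ≈ 0.7421
SEM = 24.0000 × √(1 − 0.7421) = 24.0000 × √0.2579 ≈ 24.0000 × 0.5078 ≈ 12.1872
1.645 × SEM ≈ 20.0480
CI = 106 ± 20.0480 → [85.9520, 126.0480]

[85.95, 126.05]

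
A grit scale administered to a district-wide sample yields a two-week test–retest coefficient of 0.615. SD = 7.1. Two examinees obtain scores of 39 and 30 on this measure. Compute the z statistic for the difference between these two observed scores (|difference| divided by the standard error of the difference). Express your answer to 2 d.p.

1.44

SEM = 7.1000 · √(1 − 0.6150) = 7.1000 · √0.3850 ≈ 7.1000 · 0.6205 ≈ 4.4054
Standard error of the difference = 4.4054·√2 ≈ 6.2302
z = |39 − 30| / 6.2302 = 9 / 6.2302 ≈ 1.4446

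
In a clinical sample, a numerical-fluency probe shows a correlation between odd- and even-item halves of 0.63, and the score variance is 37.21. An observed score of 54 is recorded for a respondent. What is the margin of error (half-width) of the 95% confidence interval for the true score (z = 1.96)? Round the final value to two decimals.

5.70

SD = √37.21 = 6.100
Spearman-Brown: r = 2(0.63) / (1 + 0.63) = 1.260 / 1.630 ≈ 0.773
The standard error of measurement is 6.100·√(1 − 0.773) ≈ 6.100·0.476 ≈ 2.906.
Half-width = 1.96·2.906 ≈ 5.696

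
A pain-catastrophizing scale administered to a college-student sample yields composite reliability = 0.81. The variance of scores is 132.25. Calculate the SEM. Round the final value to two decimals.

SD = √132.25 = 11.5000
SEM = 11.5000 × √(1 − 0.8100) = 11.5000 × √0.1900 ≈ 11.5000 × 0.4359 ≈ 5.0127

5.01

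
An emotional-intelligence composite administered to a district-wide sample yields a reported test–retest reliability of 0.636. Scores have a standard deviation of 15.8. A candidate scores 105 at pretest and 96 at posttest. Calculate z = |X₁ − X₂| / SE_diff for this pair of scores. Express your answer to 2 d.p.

0.67

The standard error of measurement is 15.8000×√(1 − 0.6360) ≈ 15.8000×0.6033 ≈ 9.5325.
SE_diff = √2 × SEM ≈ 13.4810
z = |105 − 96| / 13.4810 = 9 / 13.4810 ≈ 0.6676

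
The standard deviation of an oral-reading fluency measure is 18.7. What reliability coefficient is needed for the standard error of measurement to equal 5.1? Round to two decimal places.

0.93

r = 1 − (SEM / SD)² = 1 − (5.100 / 18.7)² ≈ 1 − 0.074 ≈ 0.926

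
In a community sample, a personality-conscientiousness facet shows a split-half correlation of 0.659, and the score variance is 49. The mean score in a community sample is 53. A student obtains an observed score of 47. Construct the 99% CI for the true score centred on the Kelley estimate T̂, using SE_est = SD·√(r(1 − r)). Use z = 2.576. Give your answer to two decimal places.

SD = √49 ≈ 7.0000
Full-length reliability (Spearman-Brown) = 2(0.659)/(1+0.659) ≈ 0.7945
T̂ = r·X + (1 − r)·M = 0.7945×47 + 0.2055×53 ≈ 37.3394 + 10.8939 ≈ 48.2333
SE_est = SD × √(r(1 − r)) = 7.0000 × √0.1633 ≈ 7.0000 × 0.4041 ≈ 2.8287
CI = 48.2333 ± 2.576 × 2.8287 → [40.9465, 55.5200]

[40.95, 55.52]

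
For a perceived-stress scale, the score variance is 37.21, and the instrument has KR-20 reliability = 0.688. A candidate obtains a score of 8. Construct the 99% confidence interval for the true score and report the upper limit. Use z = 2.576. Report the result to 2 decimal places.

SD = √37.21 ≈ 6.1000
SEM = 6.1000*√(1 − 0.6880) ≈ 3.4073
Margin = 2.576 * 3.4073 ≈ 8.7771
Upper bound: 8 + 8.7771 = 16.7771

16.78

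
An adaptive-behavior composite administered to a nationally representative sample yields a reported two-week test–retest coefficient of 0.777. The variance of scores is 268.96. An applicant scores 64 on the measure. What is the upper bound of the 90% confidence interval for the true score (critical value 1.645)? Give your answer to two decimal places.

76.74

σ = 268.96^(1/2) = 16.400
The standard error of measurement is 16.400·√(1 − 0.777) ≈ 16.400·0.472 ≈ 7.745.
Margin = 1.645 · 7.745 ≈ 12.740
Upper limit = 64 + 12.740 ≈ 76.740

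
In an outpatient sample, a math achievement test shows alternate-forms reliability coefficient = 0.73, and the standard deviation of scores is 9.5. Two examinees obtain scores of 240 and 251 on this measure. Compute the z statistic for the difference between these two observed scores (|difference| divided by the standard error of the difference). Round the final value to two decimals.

1.58

SEM = 9.500*√(1 − 0.730) ≈ 4.936
SE_diff = √2 * SEM ≈ 6.981
z = |240 − 251| / 6.981 = 11 / 6.981 ≈ 1.576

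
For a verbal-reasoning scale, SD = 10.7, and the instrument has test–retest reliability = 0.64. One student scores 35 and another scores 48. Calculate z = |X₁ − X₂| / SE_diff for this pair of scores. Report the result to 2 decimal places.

1.43

SEM = 10.7000 * √(1 − 0.6400) = 10.7000 * √0.3600 ≈ 10.7000 * 0.6000 ≈ 6.4200
SE_diff = √2 * SEM ≈ 9.0793
z = |35 − 48| / 9.0793 = 13 / 9.0793 ≈ 1.4318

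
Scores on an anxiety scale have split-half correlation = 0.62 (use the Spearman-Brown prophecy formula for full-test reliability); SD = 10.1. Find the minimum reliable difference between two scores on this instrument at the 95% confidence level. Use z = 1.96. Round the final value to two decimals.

13.56

Full-length reliability (Spearman-Brown) = 2(0.62)/(1+0.62) ≈ 0.76543
SEM = 10.10000×√(1 − 0.76543) ≈ 4.89165
SE_diff = SEM × √2 ≈ 4.89165 × 1.41421 ≈ 6.91784
Smallest detectable difference = 1.96×6.91784 ≈ 13.55897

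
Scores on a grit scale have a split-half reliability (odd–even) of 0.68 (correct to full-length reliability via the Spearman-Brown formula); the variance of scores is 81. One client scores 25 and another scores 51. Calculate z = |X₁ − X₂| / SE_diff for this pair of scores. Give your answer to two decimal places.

SD = √81 ≈ 9.000
r_full = 2·0.68 / (1 + 0.68) ≈ 0.810
SEM = 9.000 × √(1 − 0.810) = 9.000 × √0.190 ≈ 9.000 × 0.436 ≈ 3.928
Standard error of the difference = 3.928·√2 ≈ 5.555
z = |25 − 51| / 5.555 = 26 / 5.555 ≈ 4.681

4.68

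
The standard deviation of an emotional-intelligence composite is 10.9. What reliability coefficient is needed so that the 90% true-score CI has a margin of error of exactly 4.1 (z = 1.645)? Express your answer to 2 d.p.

0.95

Required SEM = 4.1 / 1.645 ≈ 2.492
r = 1 − (2.492/10.9)² ≈ 1 − 0.052 ≈ 0.948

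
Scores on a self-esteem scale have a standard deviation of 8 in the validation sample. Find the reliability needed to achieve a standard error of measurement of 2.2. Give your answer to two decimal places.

r = 1 − (SEM / SD)² = 1 − (2.20000 / 8)² ≈ 1 − 0.07563 ≈ 0.92437

0.92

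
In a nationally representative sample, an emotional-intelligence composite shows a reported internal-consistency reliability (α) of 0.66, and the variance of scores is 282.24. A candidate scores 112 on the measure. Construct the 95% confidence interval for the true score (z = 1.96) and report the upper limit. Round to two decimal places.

σ = 282.24^(1/2) = 16.8000
SEM = 16.8000*√(1 − 0.6600) ≈ 9.7960
Half-width = 1.96*9.7960 ≈ 19.2002
Upper bound: 112 + 19.2002 = 131.2002

131.20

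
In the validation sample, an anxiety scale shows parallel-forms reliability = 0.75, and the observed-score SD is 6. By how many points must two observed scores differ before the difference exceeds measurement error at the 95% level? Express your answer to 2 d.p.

8.32

SEM = 6.0000 × √(1 − 0.7500) = 6.0000 × √0.2500 ≈ 6.0000 × 0.5000 ≈ 3.0000
SE_diff = SEM × √2 ≈ 3.0000 × 1.4142 ≈ 4.2426
Smallest detectable difference = 1.96×4.2426 ≈ 8.3156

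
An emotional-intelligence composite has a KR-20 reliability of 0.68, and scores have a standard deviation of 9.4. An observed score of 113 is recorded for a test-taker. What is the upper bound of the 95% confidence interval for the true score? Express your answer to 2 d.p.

The standard error of measurement is 9.4000·√(1 − 0.6800) ≈ 9.4000·0.5657 ≈ 5.3174.
1.96 · SEM ≈ 10.4222
Upper limit = 113 + 10.4222 ≈ 123.4222

123.42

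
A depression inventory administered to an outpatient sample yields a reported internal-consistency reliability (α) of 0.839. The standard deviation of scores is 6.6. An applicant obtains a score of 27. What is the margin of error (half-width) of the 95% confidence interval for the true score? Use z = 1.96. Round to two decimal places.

5.19

The standard error of measurement is 6.6000*√(1 − 0.8390) ≈ 6.6000*0.4012 ≈ 2.6482.
1.96 * SEM ≈ 5.1905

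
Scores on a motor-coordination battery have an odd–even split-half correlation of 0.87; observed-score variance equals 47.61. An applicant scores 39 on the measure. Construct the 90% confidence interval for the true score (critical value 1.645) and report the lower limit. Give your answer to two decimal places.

36.01

σ = 47.61^(1/2) = 6.90000
Spearman-Brown: r = 2(0.87) / (1 + 0.87) = 1.74000 / 1.87000 ≈ 0.93048
SEM = 6.90000 * √(1 − 0.93048) = 6.90000 * √0.06952 ≈ 6.90000 * 0.26366 ≈ 1.81928
Margin = 1.645 * 1.81928 ≈ 2.99272
Lower bound: 39 − 2.99272 = 36.00728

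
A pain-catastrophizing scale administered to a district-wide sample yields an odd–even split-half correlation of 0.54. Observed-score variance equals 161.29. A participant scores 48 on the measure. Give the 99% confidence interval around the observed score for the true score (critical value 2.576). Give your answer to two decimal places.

[30.12, 65.88]

σ = 161.29^(1/2) = 12.700
Spearman-Brown: r = 2(0.54) / (1 + 0.54) = 1.080 / 1.540 ≈ 0.701
The standard error of measurement is 12.700*√(1 − 0.701) ≈ 12.700*0.547 ≈ 6.941.
2.576 * SEM ≈ 17.880
Interval: (30.120, 65.880)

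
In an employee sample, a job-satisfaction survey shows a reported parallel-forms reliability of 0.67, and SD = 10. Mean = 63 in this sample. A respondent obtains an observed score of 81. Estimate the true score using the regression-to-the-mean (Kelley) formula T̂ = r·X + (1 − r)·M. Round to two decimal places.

T̂ = 0.670(81) + 0.330(63) ≈ 75.060

75.06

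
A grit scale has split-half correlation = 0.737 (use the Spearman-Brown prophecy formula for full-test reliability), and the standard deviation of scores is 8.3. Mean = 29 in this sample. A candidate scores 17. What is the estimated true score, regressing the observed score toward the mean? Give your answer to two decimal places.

18.82

Spearman-Brown: r = 2(0.737) / (1 + 0.737) = 1.47400 / 1.73700 ≃ 0.84859
T̂ = r·X + (1 − r)·M = 0.84859·17 + 0.15141·29 ≃ 14.42602 + 4.39090 ≃ 18.81693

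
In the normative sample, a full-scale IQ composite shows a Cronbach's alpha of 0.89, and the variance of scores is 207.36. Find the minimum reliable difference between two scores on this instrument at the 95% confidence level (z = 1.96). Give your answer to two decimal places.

SD = √207.36 ≈ 14.400
The standard error of measurement is 14.400·√(1 − 0.890) ≈ 14.400·0.332 ≈ 4.776.
SE_diff = √2 · SEM ≈ 6.754
Minimum reliable difference = 1.96 · SE_diff ≈ 1.96 · 6.754 ≈ 13.238

13.24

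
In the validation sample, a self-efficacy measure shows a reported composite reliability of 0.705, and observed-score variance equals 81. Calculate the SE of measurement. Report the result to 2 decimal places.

SD = √81 = 9.00000
SEM = 9.00000×√(1 − 0.70500) ≈ 4.88825

4.89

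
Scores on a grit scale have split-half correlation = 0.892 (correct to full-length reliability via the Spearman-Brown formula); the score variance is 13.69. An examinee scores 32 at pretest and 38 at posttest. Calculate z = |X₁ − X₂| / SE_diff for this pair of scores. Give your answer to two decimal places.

4.80

SD = √13.69 = 3.70000
r_full = 2·0.892 / (1 + 0.892) ≈ 0.94292
The standard error of measurement is 3.70000*√(1 − 0.94292) ≈ 3.70000*0.23892 ≈ 0.88400.
SE_diff = √2 * SEM ≈ 1.25017
z = |32 − 38| / 1.25017 = 6 / 1.25017 ≈ 4.79936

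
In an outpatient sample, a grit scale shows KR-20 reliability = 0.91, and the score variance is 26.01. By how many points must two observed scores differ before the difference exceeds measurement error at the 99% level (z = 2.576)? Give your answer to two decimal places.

5.57

SD = √26.01 ≃ 5.1000
SEM = 5.1000 · √(1 − 0.9100) = 5.1000 · √0.0900 ≃ 5.1000 · 0.3000 ≃ 1.5300
SE_diff = SEM · √2 ≃ 1.5300 · 1.4142 ≃ 2.1637
Minimum reliable difference = 2.576 · SE_diff ≃ 2.576 · 2.1637 ≃ 5.5738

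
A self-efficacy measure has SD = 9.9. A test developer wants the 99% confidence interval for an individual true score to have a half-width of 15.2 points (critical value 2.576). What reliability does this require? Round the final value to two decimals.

0.64

Required SEM = 15.2 / 2.576 ≈ 5.9006
r = 1 − (5.9006/9.9)² ≈ 1 − 0.3552 ≈ 0.6448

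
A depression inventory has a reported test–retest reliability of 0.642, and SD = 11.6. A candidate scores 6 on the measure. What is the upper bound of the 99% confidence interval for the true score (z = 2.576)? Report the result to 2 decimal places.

23.88

SEM = 11.6000*√(1 − 0.6420) ≃ 6.9406
2.576 * SEM ≃ 17.8791
Upper limit = 6 + 17.8791 ≃ 23.8791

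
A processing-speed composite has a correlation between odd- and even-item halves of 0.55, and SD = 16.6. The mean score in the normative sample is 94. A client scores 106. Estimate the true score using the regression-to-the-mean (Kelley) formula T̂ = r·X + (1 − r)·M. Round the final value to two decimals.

Spearman-Brown: r = 2(0.55) / (1 + 0.55) = 1.10000 / 1.55000 ≃ 0.70968
Estimated true score = 0.70968*106 + (1 − 0.70968)*94 ≃ 102.51613

102.52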